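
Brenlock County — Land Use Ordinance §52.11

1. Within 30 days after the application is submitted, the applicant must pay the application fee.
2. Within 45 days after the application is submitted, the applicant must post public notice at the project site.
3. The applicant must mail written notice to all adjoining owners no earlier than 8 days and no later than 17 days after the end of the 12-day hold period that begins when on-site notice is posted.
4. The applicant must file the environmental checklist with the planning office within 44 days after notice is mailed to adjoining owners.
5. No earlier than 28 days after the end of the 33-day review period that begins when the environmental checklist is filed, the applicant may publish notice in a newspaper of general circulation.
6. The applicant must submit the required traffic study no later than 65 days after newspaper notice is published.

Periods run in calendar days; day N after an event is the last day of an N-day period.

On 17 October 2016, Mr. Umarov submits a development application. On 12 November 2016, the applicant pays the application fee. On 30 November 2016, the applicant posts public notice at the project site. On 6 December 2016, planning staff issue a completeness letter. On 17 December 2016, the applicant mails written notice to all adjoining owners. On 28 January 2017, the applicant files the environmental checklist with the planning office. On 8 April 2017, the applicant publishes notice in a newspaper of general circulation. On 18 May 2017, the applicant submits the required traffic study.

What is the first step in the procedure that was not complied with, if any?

Step 1 — counting 30 days from 17 October 2016 (when the application is submitted) gives a deadline of 16 November 2016; 12 November 2016 is within that limit.
Step 2 — counting 45 days from 17 October 2016 (when the application is submitted) gives a deadline of 1 December 2016; completed 30 November 2016, before the deadline.
Step 3 — 8 and 17 days from 12 December 2016 (end of the 12-day hold period, which began when on-site notice is posted on 30 November 2016) are 20 December 2016 and 29 December 2016 respectively; done 17 December 2016 — 3 days before the window opened.

Step 3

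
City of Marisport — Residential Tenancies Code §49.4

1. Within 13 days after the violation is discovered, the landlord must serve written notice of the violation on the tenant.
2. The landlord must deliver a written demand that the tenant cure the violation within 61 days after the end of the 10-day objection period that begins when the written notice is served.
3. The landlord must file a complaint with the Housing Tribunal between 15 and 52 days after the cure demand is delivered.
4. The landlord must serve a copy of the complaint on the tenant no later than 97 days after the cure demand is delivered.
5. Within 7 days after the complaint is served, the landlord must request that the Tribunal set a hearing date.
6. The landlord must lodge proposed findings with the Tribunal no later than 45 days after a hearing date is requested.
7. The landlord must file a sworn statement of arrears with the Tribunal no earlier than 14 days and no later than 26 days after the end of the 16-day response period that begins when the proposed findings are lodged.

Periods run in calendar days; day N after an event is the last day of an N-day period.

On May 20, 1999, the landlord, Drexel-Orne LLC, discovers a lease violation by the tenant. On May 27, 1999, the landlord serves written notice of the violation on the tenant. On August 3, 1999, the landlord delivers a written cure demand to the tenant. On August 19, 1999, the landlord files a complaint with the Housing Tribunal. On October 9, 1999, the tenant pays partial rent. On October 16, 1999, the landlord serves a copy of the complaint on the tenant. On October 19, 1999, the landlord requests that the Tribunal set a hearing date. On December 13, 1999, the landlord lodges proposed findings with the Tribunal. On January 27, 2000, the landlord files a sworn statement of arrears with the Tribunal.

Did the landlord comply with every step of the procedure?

(1) due by May 20, 1999 + 13 days = June 2, 1999; completed May 27, 1999, before the deadline.
(2) due by June 6, 1999 + 61 days = August 6, 1999; August 3, 1999 is within that limit.
(3) the permitted window runs from August 3, 1999 + 15 = August 18, 1999 to August 3, 1999 + 52 = September 24, 1999; August 19, 1999 falls inside that range.
(4) due by August 3, 1999 + 97 days = November 8, 1999; October 16, 1999 is within that limit.
(5) due by October 16, 1999 + 7 days = October 23, 1999; completed October 19, 1999, before the deadline.
(6) due by October 19, 1999 + 45 days = December 3, 1999; not done until December 13, 1999, 10 days after the deadline.

No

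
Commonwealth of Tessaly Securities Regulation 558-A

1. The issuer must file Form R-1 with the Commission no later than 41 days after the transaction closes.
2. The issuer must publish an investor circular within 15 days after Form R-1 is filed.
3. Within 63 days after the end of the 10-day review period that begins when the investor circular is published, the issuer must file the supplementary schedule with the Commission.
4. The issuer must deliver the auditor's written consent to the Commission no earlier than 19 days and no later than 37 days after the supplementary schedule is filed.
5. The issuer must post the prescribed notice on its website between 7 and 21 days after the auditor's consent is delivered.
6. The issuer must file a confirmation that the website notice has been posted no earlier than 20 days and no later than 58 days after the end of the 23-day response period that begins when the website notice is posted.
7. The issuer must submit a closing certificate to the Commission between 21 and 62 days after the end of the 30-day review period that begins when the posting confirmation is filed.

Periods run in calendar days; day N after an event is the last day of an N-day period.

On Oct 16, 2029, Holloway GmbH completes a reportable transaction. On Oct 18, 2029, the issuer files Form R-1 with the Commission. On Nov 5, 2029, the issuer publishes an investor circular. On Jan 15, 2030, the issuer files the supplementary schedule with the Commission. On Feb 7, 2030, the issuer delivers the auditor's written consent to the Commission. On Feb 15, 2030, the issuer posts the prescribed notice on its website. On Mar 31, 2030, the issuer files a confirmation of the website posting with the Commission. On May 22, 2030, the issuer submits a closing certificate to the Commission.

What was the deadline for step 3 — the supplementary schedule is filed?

The investor circular is published on Nov 5, 2029; the 10-day review period therefore ends Nov 15, 2029, and step 3 runs from that date. 63 days after Nov 15, 2029 is Jan 17, 2030.

Jan 17, 2030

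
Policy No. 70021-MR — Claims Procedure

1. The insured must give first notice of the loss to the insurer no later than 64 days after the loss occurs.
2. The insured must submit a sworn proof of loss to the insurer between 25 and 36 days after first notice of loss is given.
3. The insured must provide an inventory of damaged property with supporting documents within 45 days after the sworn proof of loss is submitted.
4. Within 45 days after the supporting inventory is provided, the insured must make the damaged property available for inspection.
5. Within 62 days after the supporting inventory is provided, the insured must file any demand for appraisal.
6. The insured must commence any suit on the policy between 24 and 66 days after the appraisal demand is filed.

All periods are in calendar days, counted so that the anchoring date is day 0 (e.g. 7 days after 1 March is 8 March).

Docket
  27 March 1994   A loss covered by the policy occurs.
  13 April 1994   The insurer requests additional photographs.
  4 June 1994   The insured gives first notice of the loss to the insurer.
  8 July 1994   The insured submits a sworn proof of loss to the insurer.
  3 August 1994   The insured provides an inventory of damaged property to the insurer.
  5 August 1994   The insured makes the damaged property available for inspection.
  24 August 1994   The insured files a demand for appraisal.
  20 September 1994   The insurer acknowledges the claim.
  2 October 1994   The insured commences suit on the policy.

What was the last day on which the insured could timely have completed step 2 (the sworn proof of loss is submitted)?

10 July 1994

Step 2 runs from 4 June 1994, when first notice of loss is given. The window is 25–36 days after 4 June 1994; it closes on 10 July 1994.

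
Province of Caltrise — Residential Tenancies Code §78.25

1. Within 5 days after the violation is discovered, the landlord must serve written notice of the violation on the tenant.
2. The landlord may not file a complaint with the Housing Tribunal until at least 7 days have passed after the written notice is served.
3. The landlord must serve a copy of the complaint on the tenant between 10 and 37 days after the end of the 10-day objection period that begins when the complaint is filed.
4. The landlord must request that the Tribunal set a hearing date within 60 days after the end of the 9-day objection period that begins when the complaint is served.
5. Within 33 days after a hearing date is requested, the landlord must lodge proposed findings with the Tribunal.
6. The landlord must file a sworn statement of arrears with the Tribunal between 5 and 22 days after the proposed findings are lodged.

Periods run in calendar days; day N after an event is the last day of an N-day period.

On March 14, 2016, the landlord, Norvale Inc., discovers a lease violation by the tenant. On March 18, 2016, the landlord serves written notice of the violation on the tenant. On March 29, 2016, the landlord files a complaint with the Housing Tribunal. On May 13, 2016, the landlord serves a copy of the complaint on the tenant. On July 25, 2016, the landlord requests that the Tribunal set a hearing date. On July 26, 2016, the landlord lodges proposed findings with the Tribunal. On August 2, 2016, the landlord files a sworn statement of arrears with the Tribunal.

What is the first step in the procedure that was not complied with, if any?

Step 1: 5 days after March 14, 2016 (when the violation is discovered) is March 19, 2016; done March 18, 2016 — timely.
Step 2: the earliest permitted date is 7 days after March 18, 2016 (when the written notice is served), i.e. March 25, 2016; done March 29, 2016 — permitted.
Step 3: the window is 10–37 days after April 8, 2016 (end of the 10-day objection period, which began when the complaint is filed on March 29, 2016), so April 18, 2016 through May 15, 2016; May 13, 2016 falls inside that range.
Step 4: 60 days after May 22, 2016 (end of the 9-day objection period, which began when the complaint is served on May 13, 2016) is July 21, 2016; July 25, 2016 misses that deadline by 4 days.

Step 4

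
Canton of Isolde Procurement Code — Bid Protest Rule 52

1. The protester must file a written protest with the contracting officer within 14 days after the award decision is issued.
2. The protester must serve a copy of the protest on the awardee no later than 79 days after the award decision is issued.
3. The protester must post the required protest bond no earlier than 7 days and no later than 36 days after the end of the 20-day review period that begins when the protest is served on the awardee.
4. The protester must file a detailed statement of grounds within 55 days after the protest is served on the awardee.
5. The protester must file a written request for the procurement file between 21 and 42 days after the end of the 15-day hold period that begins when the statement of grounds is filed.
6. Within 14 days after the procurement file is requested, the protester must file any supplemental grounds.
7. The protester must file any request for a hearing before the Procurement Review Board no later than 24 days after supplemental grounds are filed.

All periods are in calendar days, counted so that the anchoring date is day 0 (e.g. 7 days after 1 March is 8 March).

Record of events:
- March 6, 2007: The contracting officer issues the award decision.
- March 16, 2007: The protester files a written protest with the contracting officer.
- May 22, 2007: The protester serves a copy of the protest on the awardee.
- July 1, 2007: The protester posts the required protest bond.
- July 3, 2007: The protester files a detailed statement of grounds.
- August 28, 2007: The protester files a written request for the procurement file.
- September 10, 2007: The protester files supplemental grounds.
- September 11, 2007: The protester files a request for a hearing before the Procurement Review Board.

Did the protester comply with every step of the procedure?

Yes

(1) due by March 6, 2007 + 14 days = March 20, 2007; March 16, 2007 is within that limit.
(2) due by March 6, 2007 + 79 days = May 24, 2007; completed May 22, 2007, before the deadline.
(3) the permitted window runs from June 11, 2007 + 7 = June 18, 2007 to June 11, 2007 + 36 = July 17, 2007; done July 1, 2007 — within the window.
(4) due by May 22, 2007 + 55 days = July 16, 2007; completed July 3, 2007, before the deadline.
(5) the permitted window runs from July 18, 2007 + 21 = August 8, 2007 to July 18, 2007 + 42 = August 29, 2007; August 28, 2007 falls inside that range.
(6) due by August 28, 2007 + 14 days = September 11, 2007; done September 10, 2007 — timely.
(7) due by September 10, 2007 + 24 days = October 4, 2007; completed September 11, 2007, before the deadline.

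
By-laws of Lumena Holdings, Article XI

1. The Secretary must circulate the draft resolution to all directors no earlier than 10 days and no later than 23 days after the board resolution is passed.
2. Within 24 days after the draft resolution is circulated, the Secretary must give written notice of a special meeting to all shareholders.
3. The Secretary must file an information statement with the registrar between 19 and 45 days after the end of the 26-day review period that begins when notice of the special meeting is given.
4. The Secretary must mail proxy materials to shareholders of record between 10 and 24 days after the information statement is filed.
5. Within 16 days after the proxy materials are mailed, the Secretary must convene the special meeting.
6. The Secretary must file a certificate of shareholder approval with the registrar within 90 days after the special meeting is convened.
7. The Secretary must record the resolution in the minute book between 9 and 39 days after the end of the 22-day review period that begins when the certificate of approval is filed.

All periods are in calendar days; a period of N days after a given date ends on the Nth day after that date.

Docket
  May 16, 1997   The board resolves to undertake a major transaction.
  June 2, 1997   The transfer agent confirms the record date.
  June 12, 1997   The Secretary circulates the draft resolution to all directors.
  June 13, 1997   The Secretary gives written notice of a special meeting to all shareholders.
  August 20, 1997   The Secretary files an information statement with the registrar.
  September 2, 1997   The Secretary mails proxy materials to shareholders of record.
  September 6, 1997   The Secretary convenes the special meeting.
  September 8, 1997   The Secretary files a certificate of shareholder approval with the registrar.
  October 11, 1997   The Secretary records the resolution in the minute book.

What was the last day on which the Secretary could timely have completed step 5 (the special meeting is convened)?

Step 5 runs from September 2, 1997, when the proxy materials are mailed. 16 days after September 2, 1997 is September 18, 1997.

September 18, 1997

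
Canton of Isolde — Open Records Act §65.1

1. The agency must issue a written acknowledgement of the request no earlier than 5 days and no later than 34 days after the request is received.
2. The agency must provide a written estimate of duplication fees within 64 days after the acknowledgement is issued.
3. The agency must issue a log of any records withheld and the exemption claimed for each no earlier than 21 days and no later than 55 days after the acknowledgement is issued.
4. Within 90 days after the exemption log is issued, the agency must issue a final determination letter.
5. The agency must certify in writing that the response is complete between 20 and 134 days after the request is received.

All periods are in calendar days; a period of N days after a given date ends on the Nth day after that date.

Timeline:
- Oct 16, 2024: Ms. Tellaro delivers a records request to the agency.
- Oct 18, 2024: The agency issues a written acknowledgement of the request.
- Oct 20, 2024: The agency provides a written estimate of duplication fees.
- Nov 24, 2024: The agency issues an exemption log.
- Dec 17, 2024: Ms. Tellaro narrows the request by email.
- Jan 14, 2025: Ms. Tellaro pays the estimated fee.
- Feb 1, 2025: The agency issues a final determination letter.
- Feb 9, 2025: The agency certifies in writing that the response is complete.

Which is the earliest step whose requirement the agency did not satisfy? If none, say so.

Step 1 — 5 and 34 days from Oct 16, 2024 (when the request is received) are Oct 21, 2024 and Nov 19, 2024 respectively; done Oct 18, 2024 — 3 days before the window opened.

Step 1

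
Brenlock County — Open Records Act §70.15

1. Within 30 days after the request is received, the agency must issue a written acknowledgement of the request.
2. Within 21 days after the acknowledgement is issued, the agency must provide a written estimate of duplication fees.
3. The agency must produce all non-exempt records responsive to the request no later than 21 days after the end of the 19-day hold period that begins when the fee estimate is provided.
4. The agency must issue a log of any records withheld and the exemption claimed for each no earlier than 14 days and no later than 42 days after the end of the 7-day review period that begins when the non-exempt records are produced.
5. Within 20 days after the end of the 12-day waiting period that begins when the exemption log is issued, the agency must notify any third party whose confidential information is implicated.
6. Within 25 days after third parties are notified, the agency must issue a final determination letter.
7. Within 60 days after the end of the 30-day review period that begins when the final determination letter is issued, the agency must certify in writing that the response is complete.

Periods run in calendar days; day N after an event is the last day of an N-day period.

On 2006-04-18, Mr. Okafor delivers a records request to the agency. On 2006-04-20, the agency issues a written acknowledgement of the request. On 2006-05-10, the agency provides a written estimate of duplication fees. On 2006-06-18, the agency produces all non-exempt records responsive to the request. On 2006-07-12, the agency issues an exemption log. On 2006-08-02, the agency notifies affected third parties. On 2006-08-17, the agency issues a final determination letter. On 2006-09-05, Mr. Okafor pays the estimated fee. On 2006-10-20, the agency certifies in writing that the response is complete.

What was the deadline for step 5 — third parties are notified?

2006-08-13

The exemption log is issued on 2006-07-12; the 12-day waiting period therefore ends 2006-07-24, and step 5 runs from that date. 20 days after 2006-07-24 is 2006-08-13.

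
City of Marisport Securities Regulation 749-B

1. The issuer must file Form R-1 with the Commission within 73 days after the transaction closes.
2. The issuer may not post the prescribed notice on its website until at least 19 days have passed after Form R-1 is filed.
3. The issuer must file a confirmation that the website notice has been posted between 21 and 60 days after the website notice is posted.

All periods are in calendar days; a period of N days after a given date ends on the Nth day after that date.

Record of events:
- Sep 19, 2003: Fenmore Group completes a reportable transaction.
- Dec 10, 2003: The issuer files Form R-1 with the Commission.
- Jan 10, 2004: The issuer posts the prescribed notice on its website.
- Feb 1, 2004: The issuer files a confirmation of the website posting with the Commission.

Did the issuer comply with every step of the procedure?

Step 1 — counting 73 days from Sep 19, 2003 (when the transaction closes) gives a deadline of Dec 1, 2003; Dec 10, 2003 misses that deadline by 9 days.

No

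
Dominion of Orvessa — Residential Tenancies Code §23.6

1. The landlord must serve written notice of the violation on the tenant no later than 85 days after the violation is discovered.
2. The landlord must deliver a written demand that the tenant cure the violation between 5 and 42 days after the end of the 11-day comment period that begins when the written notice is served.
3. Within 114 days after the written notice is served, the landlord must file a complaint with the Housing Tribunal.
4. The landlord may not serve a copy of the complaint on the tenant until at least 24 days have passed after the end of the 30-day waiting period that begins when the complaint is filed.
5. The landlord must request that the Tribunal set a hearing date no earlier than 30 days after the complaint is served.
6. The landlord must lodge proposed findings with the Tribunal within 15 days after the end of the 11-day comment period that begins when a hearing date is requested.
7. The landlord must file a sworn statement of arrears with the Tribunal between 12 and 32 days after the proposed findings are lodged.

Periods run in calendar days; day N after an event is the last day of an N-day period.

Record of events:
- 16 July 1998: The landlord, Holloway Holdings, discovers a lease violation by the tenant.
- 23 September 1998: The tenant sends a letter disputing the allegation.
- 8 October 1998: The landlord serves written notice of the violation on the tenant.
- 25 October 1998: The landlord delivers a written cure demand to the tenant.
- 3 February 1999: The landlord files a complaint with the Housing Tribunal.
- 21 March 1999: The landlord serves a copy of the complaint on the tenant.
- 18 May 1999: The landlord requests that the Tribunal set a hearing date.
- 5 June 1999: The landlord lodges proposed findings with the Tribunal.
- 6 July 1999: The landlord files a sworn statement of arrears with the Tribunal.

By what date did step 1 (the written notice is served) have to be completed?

9 October 1998

Step 1 runs from 16 July 1998, when the violation is discovered. 85 days after 16 July 1998 is 9 October 1998.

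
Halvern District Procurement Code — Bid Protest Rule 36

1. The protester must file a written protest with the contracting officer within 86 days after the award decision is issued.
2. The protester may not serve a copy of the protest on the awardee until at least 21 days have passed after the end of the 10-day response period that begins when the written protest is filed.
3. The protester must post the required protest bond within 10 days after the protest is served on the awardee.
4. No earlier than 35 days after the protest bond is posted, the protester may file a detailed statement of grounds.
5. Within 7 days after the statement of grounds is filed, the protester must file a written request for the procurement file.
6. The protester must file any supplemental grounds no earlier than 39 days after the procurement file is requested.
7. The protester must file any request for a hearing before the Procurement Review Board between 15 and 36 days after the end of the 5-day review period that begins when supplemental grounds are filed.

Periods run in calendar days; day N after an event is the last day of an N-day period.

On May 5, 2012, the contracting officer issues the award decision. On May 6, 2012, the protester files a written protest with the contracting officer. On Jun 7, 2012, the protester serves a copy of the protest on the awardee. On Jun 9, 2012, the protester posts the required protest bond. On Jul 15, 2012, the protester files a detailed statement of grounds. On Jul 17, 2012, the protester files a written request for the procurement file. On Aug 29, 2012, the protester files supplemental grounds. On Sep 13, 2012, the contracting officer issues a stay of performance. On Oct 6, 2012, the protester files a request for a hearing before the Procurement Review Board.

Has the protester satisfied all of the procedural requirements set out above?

(1) due by May 5, 2012 + 86 days = Jul 30, 2012; completed May 6, 2012, before the deadline.
(2) permitted from May 16, 2012 + 21 days = Jun 6, 2012 onward; done Jun 7, 2012, after the minimum wait.
(3) due by Jun 7, 2012 + 10 days = Jun 17, 2012; done Jun 9, 2012 — timely.
(4) permitted from Jun 9, 2012 + 35 days = Jul 14, 2012 onward; done Jul 15, 2012, after the minimum wait.
(5) due by Jul 15, 2012 + 7 days = Jul 22, 2012; completed Jul 17, 2012, before the deadline.
(6) permitted from Jul 17, 2012 + 39 days = Aug 25, 2012 onward; Aug 29, 2012 is on or after that date.
(7) the permitted window runs from Sep 3, 2012 + 15 = Sep 18, 2012 to Sep 3, 2012 + 36 = Oct 9, 2012; done Oct 6, 2012, which is between those dates.

Yes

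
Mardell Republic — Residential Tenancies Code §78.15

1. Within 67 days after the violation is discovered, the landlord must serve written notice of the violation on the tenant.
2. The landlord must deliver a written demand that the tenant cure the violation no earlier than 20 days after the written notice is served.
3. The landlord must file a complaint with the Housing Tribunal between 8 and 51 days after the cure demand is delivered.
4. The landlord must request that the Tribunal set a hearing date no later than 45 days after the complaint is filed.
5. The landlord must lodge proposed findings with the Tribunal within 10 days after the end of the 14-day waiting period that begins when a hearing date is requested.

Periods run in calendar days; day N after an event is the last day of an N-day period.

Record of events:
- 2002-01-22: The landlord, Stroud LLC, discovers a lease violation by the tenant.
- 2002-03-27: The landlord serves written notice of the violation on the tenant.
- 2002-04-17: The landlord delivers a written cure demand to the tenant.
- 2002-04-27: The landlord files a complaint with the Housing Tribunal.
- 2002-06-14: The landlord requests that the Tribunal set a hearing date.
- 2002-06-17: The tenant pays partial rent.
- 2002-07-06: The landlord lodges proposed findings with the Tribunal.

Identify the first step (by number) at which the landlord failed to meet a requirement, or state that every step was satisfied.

Step 1 — counting 67 days from 2002-01-22 (when the violation is discovered) gives a deadline of 2002-03-30; done 2002-03-27 — timely.
Step 2 — must wait 20 days from 2002-03-27 (when the written notice is served), so not before 2002-04-16; done 2002-04-17, after the minimum wait.
Step 3 — 8 and 51 days from 2002-04-17 (when the cure demand is delivered) are 2002-04-25 and 2002-06-07 respectively; 2002-04-27 falls inside that range.
Step 4 — counting 45 days from 2002-04-27 (when the complaint is filed) gives a deadline of 2002-06-11; not done until 2002-06-14, 3 days after the deadline.
The procedure was therefore not followed at step 4.

Step 4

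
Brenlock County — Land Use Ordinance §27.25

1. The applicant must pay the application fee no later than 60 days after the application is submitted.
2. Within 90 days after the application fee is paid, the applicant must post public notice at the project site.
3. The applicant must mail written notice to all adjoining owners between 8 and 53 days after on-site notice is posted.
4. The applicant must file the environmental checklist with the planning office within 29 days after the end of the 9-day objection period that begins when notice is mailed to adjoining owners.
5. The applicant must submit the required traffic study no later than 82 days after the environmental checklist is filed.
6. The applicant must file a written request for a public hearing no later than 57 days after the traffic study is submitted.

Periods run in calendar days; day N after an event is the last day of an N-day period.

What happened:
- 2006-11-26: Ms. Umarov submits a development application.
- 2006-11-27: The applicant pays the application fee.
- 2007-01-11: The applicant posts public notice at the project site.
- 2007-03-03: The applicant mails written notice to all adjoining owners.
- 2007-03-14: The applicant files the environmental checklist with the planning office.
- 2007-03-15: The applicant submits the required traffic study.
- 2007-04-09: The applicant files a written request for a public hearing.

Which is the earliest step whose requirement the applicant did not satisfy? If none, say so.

None — every step was satisfied

(1) due by 2006-11-26 + 60 days = 2007-01-25; done 2006-11-27 — timely.
(2) due by 2006-11-27 + 90 days = 2007-02-25; 2007-01-11 is within that limit.
(3) the permitted window runs from 2007-01-11 + 8 = 2007-01-19 to 2007-01-11 + 53 = 2007-03-05; done 2007-03-03 — within the window.
(4) due by 2007-03-12 + 29 days = 2007-04-10; completed 2007-03-14, before the deadline.
(5) due by 2007-03-14 + 82 days = 2007-06-04; done 2007-03-15 — timely.
(6) due by 2007-03-15 + 57 days = 2007-05-11; 2007-04-09 is within that limit.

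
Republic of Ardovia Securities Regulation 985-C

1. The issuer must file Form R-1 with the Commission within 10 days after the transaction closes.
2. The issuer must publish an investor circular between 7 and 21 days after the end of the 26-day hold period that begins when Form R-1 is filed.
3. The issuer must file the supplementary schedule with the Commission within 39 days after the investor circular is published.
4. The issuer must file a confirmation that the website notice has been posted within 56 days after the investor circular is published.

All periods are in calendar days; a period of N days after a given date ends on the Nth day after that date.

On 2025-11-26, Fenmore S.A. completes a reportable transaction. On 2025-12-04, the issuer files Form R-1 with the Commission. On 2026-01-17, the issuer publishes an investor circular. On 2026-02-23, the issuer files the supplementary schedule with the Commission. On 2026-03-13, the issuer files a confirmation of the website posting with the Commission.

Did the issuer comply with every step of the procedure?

Yes

(1) due by 2025-11-26 + 10 days = 2025-12-06; done 2025-12-04 — timely.
(2) the permitted window runs from 2025-12-30 + 7 = 2026-01-06 to 2025-12-30 + 21 = 2026-01-20; 2026-01-17 falls inside that range.
(3) due by 2026-01-17 + 39 days = 2026-02-25; done 2026-02-23 — timely.
(4) due by 2026-01-17 + 56 days = 2026-03-14; 2026-03-13 is within that limit.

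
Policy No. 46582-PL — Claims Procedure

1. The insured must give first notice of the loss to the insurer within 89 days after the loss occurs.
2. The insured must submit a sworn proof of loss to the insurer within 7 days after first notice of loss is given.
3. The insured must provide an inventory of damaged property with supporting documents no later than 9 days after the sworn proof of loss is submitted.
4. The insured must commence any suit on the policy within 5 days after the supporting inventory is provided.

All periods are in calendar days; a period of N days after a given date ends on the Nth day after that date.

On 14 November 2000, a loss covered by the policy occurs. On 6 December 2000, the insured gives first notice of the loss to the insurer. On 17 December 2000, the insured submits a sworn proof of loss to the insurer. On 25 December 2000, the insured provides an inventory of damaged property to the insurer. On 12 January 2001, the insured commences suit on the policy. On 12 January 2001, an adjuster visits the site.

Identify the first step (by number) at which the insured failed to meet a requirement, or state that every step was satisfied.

Step 1 — counting 89 days from 14 November 2000 (when the loss occurs) gives a deadline of 11 February 2001; 6 December 2000 is within that limit.
Step 2 — counting 7 days from 6 December 2000 (when first notice of loss is given) gives a deadline of 13 December 2000; done 17 December 2000 — 4 days late.

Step 2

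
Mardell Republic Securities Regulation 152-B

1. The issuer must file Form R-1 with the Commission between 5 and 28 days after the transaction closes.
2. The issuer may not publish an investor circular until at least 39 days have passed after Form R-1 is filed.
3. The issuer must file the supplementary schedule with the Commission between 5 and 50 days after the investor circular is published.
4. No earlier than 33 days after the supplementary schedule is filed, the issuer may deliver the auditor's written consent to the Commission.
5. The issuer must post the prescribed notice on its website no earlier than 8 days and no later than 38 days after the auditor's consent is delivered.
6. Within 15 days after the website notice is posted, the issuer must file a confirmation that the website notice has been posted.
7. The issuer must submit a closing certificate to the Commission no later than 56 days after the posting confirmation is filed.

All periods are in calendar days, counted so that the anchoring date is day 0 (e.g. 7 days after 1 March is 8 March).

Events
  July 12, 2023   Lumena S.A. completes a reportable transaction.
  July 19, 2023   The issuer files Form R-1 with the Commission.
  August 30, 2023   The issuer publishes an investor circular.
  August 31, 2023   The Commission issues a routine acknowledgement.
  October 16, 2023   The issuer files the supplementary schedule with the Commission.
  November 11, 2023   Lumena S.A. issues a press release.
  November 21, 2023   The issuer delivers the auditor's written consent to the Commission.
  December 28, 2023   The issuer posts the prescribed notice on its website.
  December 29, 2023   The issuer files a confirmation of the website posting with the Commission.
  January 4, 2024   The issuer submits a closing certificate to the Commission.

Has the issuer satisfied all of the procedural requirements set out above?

Step 1 — 5 and 28 days from July 12, 2023 (when the transaction closes) are July 17, 2023 and August 9, 2023 respectively; done July 19, 2023, which is between those dates.
Step 2 — must wait 39 days from July 19, 2023 (when Form R-1 is filed), so not before August 27, 2023; done August 30, 2023 — permitted.
Step 3 — 5 and 50 days from August 30, 2023 (when the investor circular is published) are September 4, 2023 and October 19, 2023 respectively; done October 16, 2023 — within the window.
Step 4 — must wait 33 days from October 16, 2023 (when the supplementary schedule is filed), so not before November 18, 2023; November 21, 2023 is on or after that date.
Step 5 — 8 and 38 days from November 21, 2023 (when the auditor's consent is delivered) are November 29, 2023 and December 29, 2023 respectively; done December 28, 2023 — within the window.
Step 6 — counting 15 days from December 28, 2023 (when the website notice is posted) gives a deadline of January 12, 2024; done December 29, 2023 — timely.
Step 7 — counting 56 days from December 29, 2023 (when the posting confirmation is filed) gives a deadline of February 23, 2024; done January 4, 2024 — timely.

Yes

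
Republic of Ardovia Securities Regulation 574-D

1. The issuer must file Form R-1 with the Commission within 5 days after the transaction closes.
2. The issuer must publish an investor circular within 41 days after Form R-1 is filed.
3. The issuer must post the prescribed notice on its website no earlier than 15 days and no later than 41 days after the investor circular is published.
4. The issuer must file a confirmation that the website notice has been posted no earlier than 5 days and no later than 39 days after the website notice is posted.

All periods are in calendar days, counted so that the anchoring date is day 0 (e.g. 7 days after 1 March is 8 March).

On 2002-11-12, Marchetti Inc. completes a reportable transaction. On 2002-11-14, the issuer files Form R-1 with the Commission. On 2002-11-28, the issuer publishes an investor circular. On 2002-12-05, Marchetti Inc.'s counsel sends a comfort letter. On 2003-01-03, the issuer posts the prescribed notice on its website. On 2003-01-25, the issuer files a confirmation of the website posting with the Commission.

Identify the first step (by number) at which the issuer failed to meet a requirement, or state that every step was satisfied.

None — every step was satisfied

Step 1: 5 days after 2002-11-12 (when the transaction closes) is 2002-11-17; 2002-11-14 is within that limit.
Step 2: 41 days after 2002-11-14 (when Form R-1 is filed) is 2002-12-25; 2002-11-28 is within that limit.
Step 3: the window is 15–41 days after 2002-11-28 (when the investor circular is published), so 2002-12-13 through 2003-01-08; 2003-01-03 falls inside that range.
Step 4: the window is 5–39 days after 2003-01-03 (when the website notice is posted), so 2003-01-08 through 2003-02-11; done 2003-01-25 — within the window.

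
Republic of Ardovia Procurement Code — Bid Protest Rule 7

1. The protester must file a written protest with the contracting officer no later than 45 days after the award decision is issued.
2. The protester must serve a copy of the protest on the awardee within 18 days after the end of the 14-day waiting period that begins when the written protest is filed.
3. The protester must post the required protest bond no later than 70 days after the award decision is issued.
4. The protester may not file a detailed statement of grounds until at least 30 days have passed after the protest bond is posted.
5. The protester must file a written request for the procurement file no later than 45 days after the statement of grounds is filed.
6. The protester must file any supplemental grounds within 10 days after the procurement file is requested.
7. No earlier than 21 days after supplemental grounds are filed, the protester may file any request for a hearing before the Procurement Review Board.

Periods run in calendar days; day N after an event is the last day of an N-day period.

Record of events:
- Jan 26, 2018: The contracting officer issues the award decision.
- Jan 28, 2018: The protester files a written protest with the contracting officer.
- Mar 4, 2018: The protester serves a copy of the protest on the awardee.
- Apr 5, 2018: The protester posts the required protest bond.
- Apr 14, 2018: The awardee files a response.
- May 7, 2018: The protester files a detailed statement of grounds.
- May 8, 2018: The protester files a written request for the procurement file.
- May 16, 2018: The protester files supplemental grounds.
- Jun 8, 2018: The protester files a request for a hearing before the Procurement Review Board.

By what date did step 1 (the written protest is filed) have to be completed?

Mar 12, 2018

Step 1 runs from Jan 26, 2018, when the award decision is issued. 45 days after Jan 26, 2018 is Mar 12, 2018.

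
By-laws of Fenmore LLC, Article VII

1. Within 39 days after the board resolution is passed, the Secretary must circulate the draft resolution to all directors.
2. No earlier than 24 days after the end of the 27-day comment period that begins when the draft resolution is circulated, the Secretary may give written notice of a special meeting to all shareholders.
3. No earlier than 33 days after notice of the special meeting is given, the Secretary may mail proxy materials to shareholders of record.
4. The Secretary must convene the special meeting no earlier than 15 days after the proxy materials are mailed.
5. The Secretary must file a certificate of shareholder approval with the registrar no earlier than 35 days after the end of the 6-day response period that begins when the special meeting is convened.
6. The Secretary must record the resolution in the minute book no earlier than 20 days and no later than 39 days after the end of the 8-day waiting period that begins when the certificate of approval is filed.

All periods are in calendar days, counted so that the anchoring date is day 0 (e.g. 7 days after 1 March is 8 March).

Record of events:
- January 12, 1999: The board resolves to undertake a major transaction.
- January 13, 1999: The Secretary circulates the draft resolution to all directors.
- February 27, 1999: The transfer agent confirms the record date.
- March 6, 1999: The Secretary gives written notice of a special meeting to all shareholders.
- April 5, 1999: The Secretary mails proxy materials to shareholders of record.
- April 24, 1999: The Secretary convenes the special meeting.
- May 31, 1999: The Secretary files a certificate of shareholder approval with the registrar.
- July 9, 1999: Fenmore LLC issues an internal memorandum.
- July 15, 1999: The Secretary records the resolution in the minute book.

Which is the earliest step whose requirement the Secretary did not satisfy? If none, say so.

Step 3

Step 1 — counting 39 days from January 12, 1999 (when the board resolution is passed) gives a deadline of February 20, 1999; completed January 13, 1999, before the deadline.
Step 2 — must wait 24 days from February 9, 1999 (end of the 27-day comment period, which began when the draft resolution is circulated on January 13, 1999), so not before March 5, 1999; done March 6, 1999 — permitted.
Step 3 — must wait 33 days from March 6, 1999 (when notice of the special meeting is given), so not before April 8, 1999; April 5, 1999 is 3 days before the earliest permitted date.
The procedure was therefore not followed at step 3.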